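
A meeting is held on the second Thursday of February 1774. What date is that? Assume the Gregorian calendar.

February 10, 1774

February 1, 1774 is a Tuesday.
The first Thursday is therefore February 3 (2 days later).
The second Thursday is 3 + 1×7 = February 10.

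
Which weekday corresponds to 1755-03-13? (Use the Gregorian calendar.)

Thursday

Doomsday rule: the anchor day for the 1700s is Sunday. For year 55: 55÷12 = 4 r 7, and 7÷4 = 1, so 4+7+1 = 12.
Sunday + 12 ≡ Friday — that's 1755's doomsday.
In March the doomsday date is Mar 14.
Mar 13 is 1 day before Mar 14; 1 mod 7 = 1, so Friday − 1 = Thursday.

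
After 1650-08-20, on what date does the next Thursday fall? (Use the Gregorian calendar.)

August 25, 1650

Aug 20, 1650 is a Saturday.
From Saturday to the next Thursday is 5 days.
Aug 20, 1650 + 5 = Aug 25, 1650.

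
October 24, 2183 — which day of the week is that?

Friday

Doomsday rule: the anchor day for the 2100s is Sunday. For year 83: 83÷12 = 6 r 11, and 11÷4 = 2, so 6+11+2 = 19.
Sunday + 19 ≡ Friday — that's 2183's doomsday.
In October the doomsday date is Oct 10.
Oct 24 is 14 days after Oct 10; 14 mod 7 = 0, so Friday + 0 = Friday.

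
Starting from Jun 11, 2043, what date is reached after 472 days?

+366 (one year; includes Feb 29, 2044) → Jun 11, 2044 (106 left).
Jun has 30 days: +20 → Jul 1, 2044 (86 left).
Jul has 31 days: +31 → Aug 1, 2044 (55 left).
Aug has 31 days: +31 → Sep 1, 2044 (24 left).
+24 → Sep 25, 2044.

September 25, 2044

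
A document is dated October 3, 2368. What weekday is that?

Doomsday rule: the anchor day for the 2300s is Wednesday. For year 68: 68÷12 = 5 r 8, and 8÷4 = 2, so 5+8+2 = 15.
Wednesday + 15 ≡ Thursday — that's 2368's doomsday.
In October the doomsday date is Oct 10.
Oct 3 is 7 days before Oct 10; 7 mod 7 = 0, so Thursday − 0 = Thursday.

Thursday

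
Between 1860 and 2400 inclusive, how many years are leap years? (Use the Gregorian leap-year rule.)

132

Multiples of 4 in [1860,2400]: 136.
Of those, multiples of 100: 6 (not leap unless ÷400).
Multiples of 400: 2.
Leap years = 136 − 6 + 2 = 132.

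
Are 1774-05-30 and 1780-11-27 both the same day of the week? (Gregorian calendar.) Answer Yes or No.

From May 30, 1774 to Nov 27, 1780 is 2373 days.
2373 mod 7 = 0, so they are the same weekday.
(May 30, 1774 is a Monday; Nov 27, 1780 is a Monday.)

Yes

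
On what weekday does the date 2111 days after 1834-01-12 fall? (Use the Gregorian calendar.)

First find the weekday of Jan 12, 1834. Doomsday rule: the anchor day for the 1800s is Friday. For year 34: 34÷12 = 2 r 10, and 10÷4 = 2, so 2+10+2 = 14.
Friday + 14 ≡ Friday — that's 1834's doomsday.
In January the doomsday date is Jan 3 (1834 is not a leap year).
Jan 12 is 9 days after Jan 3; 9 mod 7 = 2, so Friday + 2 = Sunday.
2111 mod 7 = 4, so 2111 days after a Sunday is Sunday + 4 = Thursday.

Thursday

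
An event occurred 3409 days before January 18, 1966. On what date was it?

−365 (one year) → Jan 18, 1965 (3044 left).
−366 (one year; includes Feb 29, 1964) → Jan 18, 1964 (2678 left).
−365 (one year) → Jan 18, 1963 (2313 left).
−365 (one year) → Jan 18, 1962 (1948 left).
−365 (one year) → Jan 18, 1961 (1583 left).
−366 (one year; includes Feb 29, 1960) → Jan 18, 1960 (1217 left).
−365 (one year) → Jan 18, 1959 (852 left).
−365 (one year) → Jan 18, 1958 (487 left).
−365 (one year) → Jan 18, 1957 (122 left).
−18 → Dec 31, 1956 (end of Dec, 31 days; 104 left).
−31 → Nov 30, 1956 (end of Nov, 30 days; 73 left).
−30 → Oct 31, 1956 (end of Oct, 31 days; 43 left).
−31 → Sep 30, 1956 (end of Sep, 30 days; 12 left).
−12 → Sep 18, 1956.

September 18, 1956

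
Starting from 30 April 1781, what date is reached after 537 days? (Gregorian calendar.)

October 19, 1782

+365 (one year) → Apr 30, 1782 (172 left).
Apr has 30 days: +1 → May 1, 1782 (171 left).
May has 31 days: +31 → Jun 1, 1782 (140 left).
Jun has 30 days: +30 → Jul 1, 1782 (110 left).
Jul has 31 days: +31 → Aug 1, 1782 (79 left).
Aug has 31 days: +31 → Sep 1, 1782 (48 left).
Sep has 30 days: +30 → Oct 1, 1782 (18 left).
+18 → Oct 19, 1782.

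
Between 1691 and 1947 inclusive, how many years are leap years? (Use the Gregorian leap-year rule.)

Multiples of 4 in [1691,1947]: 64.
Of those, multiples of 100: 3 (not leap unless ÷400).
Multiples of 400: 0.
Leap years = 64 − 3 + 0 = 61.

61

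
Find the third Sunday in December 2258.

December 19, 2258

December 1, 2258 is a Wednesday.
The first Sunday is therefore December 5 (4 days later).
The third Sunday is 5 + 2×7 = December 19.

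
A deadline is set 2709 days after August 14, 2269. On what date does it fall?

+365 (one year) → Aug 14, 2270 (2344 left).
+365 (one year) → Aug 14, 2271 (1979 left).
+366 (one year; includes Feb 29, 2272) → Aug 14, 2272 (1613 left).
+365 (one year) → Aug 14, 2273 (1248 left).
+365 (one year) → Aug 14, 2274 (883 left).
+365 (one year) → Aug 14, 2275 (518 left).
+366 (one year; includes Feb 29, 2276) → Aug 14, 2276 (152 left).
Aug has 31 days: +18 → Sep 1, 2276 (134 left).
Sep has 30 days: +30 → Oct 1, 2276 (104 left).
Oct has 31 days: +31 → Nov 1, 2276 (73 left).
Nov has 30 days: +30 → Dec 1, 2276 (43 left).
Dec has 31 days: +31 → Jan 1, 2277 (12 left).
+12 → Jan 13, 2277.

January 13, 2277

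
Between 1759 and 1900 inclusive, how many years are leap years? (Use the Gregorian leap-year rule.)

34

Multiples of 4 in [1759,1900]: 36.
Of those, multiples of 100: 2 (not leap unless ÷400).
Multiples of 400: 0.
Leap years = 36 − 2 + 0 = 34.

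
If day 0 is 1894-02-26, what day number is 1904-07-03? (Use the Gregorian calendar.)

3779

Feb 26, 1894 → Feb 26, 1895: 365 days.
Feb 26, 1895 → Feb 26, 1896: 365 days.
Feb 26, 1896 → Feb 26, 1897: 366 days (Feb 29, 1896 is in that span).
Feb 26, 1897 → Feb 26, 1898: 365 days.
Feb 26, 1898 → Feb 26, 1899: 365 days.
Feb 26, 1899 → Feb 26, 1900: 365 days.
Feb 26, 1900 → Feb 26, 1901: 365 days.
Feb 26, 1901 → Feb 26, 1902: 365 days.
Feb 26, 1902 → Feb 26, 1903: 365 days.
Feb 26, 1903 → Feb 26, 1904: 365 days.
Feb 26, 1904 → Mar 26, 1904: 29 days (February has 29).
Mar 26, 1904 → Apr 26, 1904: 31 days (March has 31).
Apr 26, 1904 → May 26, 1904: 30 days (April has 30).
May 26, 1904 → Jun 26, 1904: 31 days (May has 31).
Jun 26, 1904 → Jul 3, 1904: 7 days.
Total: 3779 days.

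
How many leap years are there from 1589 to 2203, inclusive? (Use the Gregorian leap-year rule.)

148

Multiples of 4 in [1589,2203]: 153.
Of those, multiples of 100: 7 (not leap unless ÷400).
Multiples of 400: 2.
Leap years = 153 − 7 + 2 = 148.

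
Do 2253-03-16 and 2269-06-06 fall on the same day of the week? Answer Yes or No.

From Mar 16, 2253 to Jun 6, 2269 is 5926 days.
5926 mod 7 = 4, so they are different weekdays.
(Mar 16, 2253 is a Wednesday; Jun 6, 2269 is a Sunday.)

No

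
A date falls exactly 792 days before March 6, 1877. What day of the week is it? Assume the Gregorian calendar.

Monday

Mar 6, 1877 is a Tuesday.
792 mod 7 = 1, so 792 days before a Tuesday is Tuesday − 1 = Monday.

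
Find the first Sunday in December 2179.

December 5, 2179

December 1, 2179 is a Wednesday.
The first Sunday is therefore December 5 (4 days later).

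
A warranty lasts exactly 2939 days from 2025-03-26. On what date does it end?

April 12, 2033

+365 (one year) → Mar 26, 2026 (2574 left).
+365 (one year) → Mar 26, 2027 (2209 left).
+366 (one year; includes Feb 29, 2028) → Mar 26, 2028 (1843 left).
+365 (one year) → Mar 26, 2029 (1478 left).
+365 (one year) → Mar 26, 2030 (1113 left).
+365 (one year) → Mar 26, 2031 (748 left).
+366 (one year; includes Feb 29, 2032) → Mar 26, 2032 (382 left).
Mar has 31 days: +6 → Apr 1, 2032 (376 left).
Apr has 30 days: +30 → May 1, 2032 (346 left).
May has 31 days: +31 → Jun 1, 2032 (315 left).
Jun has 30 days: +30 → Jul 1, 2032 (285 left).
Jul has 31 days: +31 → Aug 1, 2032 (254 left).
Aug has 31 days: +31 → Sep 1, 2032 (223 left).
Sep has 30 days: +30 → Oct 1, 2032 (193 left).
Oct has 31 days: +31 → Nov 1, 2032 (162 left).
Nov has 30 days: +30 → Dec 1, 2032 (132 left).
Dec has 31 days: +31 → Jan 1, 2033 (101 left).
Jan has 31 days: +31 → Feb 1, 2033 (70 left).
Feb has 28 days: +28 → Mar 1, 2033 (42 left).
Mar has 31 days: +31 → Apr 1, 2033 (11 left).
+11 → Apr 12, 2033.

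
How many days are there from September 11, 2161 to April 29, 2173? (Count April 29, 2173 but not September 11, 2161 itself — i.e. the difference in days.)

Sep 11, 2161 → Sep 11, 2162: 365 days.
Sep 11, 2162 → Sep 11, 2163: 365 days.
Sep 11, 2163 → Sep 11, 2164: 366 days (Feb 29, 2164 is in that span).
Sep 11, 2164 → Sep 11, 2165: 365 days.
Sep 11, 2165 → Sep 11, 2166: 365 days.
Sep 11, 2166 → Sep 11, 2167: 365 days.
Sep 11, 2167 → Sep 11, 2168: 366 days (Feb 29, 2168 is in that span).
Sep 11, 2168 → Sep 11, 2169: 365 days.
Sep 11, 2169 → Sep 11, 2170: 365 days.
Sep 11, 2170 → Sep 11, 2171: 365 days.
Sep 11, 2171 → Sep 11, 2172: 366 days (Feb 29, 2172 is in that span).
Sep 11, 2172 → Oct 11, 2172: 30 days (September has 30).
Oct 11, 2172 → Nov 11, 2172: 31 days (October has 31).
Nov 11, 2172 → Dec 11, 2172: 30 days (November has 30).
Dec 11, 2172 → Jan 11, 2173: 31 days (December has 31).
Jan 11, 2173 → Feb 11, 2173: 31 days (January has 31).
Feb 11, 2173 → Mar 11, 2173: 28 days (February has 28).
Mar 11, 2173 → Apr 11, 2173: 31 days (March has 31).
Apr 11, 2173 → Apr 29, 2173: 18 days.
Total: 4248 days.

4248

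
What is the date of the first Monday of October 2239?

October 7, 2239

October 1, 2239 is a Tuesday.
The first Monday is therefore October 7 (6 days later).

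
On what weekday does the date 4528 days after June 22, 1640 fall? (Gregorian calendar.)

Jun 22, 1640 is a Friday.
4528 mod 7 = 6, so 4528 days after a Friday is Friday + 6 = Thursday.

Thursday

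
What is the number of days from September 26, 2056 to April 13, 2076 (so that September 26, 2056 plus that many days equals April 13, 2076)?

Sep 26, 2056 → Sep 26, 2057: 365 days.
Sep 26, 2057 → Sep 26, 2058: 365 days.
Sep 26, 2058 → Sep 26, 2059: 365 days.
Sep 26, 2059 → Sep 26, 2060: 366 days (Feb 29, 2060 is in that span).
Sep 26, 2060 → Sep 26, 2061: 365 days.
Sep 26, 2061 → Sep 26, 2062: 365 days.
Sep 26, 2062 → Sep 26, 2063: 365 days.
Sep 26, 2063 → Sep 26, 2064: 366 days (Feb 29, 2064 is in that span).
Sep 26, 2064 → Sep 26, 2065: 365 days.
Sep 26, 2065 → Sep 26, 2066: 365 days.
Sep 26, 2066 → Sep 26, 2067: 365 days.
Sep 26, 2067 → Sep 26, 2068: 366 days (Feb 29, 2068 is in that span).
Sep 26, 2068 → Sep 26, 2069: 365 days.
Sep 26, 2069 → Sep 26, 2070: 365 days.
Sep 26, 2070 → Sep 26, 2071: 365 days.
Sep 26, 2071 → Sep 26, 2072: 366 days (Feb 29, 2072 is in that span).
Sep 26, 2072 → Sep 26, 2073: 365 days.
Sep 26, 2073 → Sep 26, 2074: 365 days.
Sep 26, 2074 → Sep 26, 2075: 365 days.
Sep 26, 2075 → Oct 26, 2075: 30 days (September has 30).
Oct 26, 2075 → Nov 26, 2075: 31 days (October has 31).
Nov 26, 2075 → Dec 26, 2075: 30 days (November has 30).
Dec 26, 2075 → Jan 26, 2076: 31 days (December has 31).
Jan 26, 2076 → Feb 26, 2076: 31 days (January has 31).
Feb 26, 2076 → Mar 26, 2076: 29 days (February has 29).
Mar 26, 2076 → Apr 13, 2076: 18 days.
Total: 7139 days.

7139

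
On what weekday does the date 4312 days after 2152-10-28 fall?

Oct 28, 2152 is a Saturday.
4312 mod 7 = 0, so 4312 days after a Saturday is Saturday + 0 = Saturday.

Saturday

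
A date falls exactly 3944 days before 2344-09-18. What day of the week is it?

Friday

First find the weekday of Sep 18, 2344. Doomsday rule: the anchor day for the 2300s is Wednesday. For year 44: 44÷12 = 3 r 8, and 8÷4 = 2, so 3+8+2 = 13.
Wednesday + 13 ≡ Tuesday — that's 2344's doomsday.
In September the doomsday date is Sep 5.
Sep 18 is 13 days after Sep 5; 13 mod 7 = 6, so Tuesday + 6 = Monday.
3944 mod 7 = 3, so 3944 days before a Monday is Monday − 3 = Friday.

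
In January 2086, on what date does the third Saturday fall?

January 19, 2086

January 1, 2086 is a Tuesday.
The first Saturday is therefore January 5 (4 days later).
The third Saturday is 5 + 2×7 = January 19.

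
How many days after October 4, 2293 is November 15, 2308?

5520

Oct 4, 2293 → Oct 4, 2294: 365 days.
Oct 4, 2294 → Oct 4, 2295: 365 days.
Oct 4, 2295 → Oct 4, 2296: 366 days (Feb 29, 2296 is in that span).
Oct 4, 2296 → Oct 4, 2297: 365 days.
Oct 4, 2297 → Oct 4, 2298: 365 days.
Oct 4, 2298 → Oct 4, 2299: 365 days.
Oct 4, 2299 → Oct 4, 2300: 365 days.
Oct 4, 2300 → Oct 4, 2301: 365 days.
Oct 4, 2301 → Oct 4, 2302: 365 days.
Oct 4, 2302 → Oct 4, 2303: 365 days.
Oct 4, 2303 → Oct 4, 2304: 366 days (Feb 29, 2304 is in that span).
Oct 4, 2304 → Oct 4, 2305: 365 days.
Oct 4, 2305 → Oct 4, 2306: 365 days.
Oct 4, 2306 → Oct 4, 2307: 365 days.
Oct 4, 2307 → Oct 4, 2308: 366 days (Feb 29, 2308 is in that span).
Oct 4, 2308 → Nov 4, 2308: 31 days (October has 31).
Nov 4, 2308 → Nov 15, 2308: 11 days.
Total: 5520 days.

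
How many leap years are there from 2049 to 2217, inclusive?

40

Multiples of 4 in [2049,2217]: 42.
Of those, multiples of 100: 2 (not leap unless ÷400).
Multiples of 400: 0.
Leap years = 42 − 2 + 0 = 40.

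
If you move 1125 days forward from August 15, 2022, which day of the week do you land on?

First find the weekday of Aug 15, 2022. Doomsday rule: the anchor day for the 2000s is Tuesday. For year 22: 22÷12 = 1 r 10, and 10÷4 = 2, so 1+10+2 = 13.
Tuesday + 13 ≡ Monday — that's 2022's doomsday.
In August the doomsday date is Aug 8.
Aug 15 is 7 days after Aug 8; 7 mod 7 = 0, so Monday + 0 = Monday.
1125 mod 7 = 5, so 1125 days after a Monday is Monday + 5 = Saturday.

Saturday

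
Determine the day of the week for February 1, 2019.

Doomsday rule: the anchor day for the 2000s is Tuesday. For year 19: 19÷12 = 1 r 7, and 7÷4 = 1, so 1+7+1 = 9.
Tuesday + 9 ≡ Thursday — that's 2019's doomsday.
In February the doomsday date is Feb 28 (2019 is not a leap year).
Feb 1 is 27 days before Feb 28; 27 mod 7 = 6, so Thursday − 6 = Friday.

Friday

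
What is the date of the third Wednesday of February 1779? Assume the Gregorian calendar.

February 17, 1779

February 1, 1779 is a Monday.
The first Wednesday is therefore February 3 (2 days later).
The third Wednesday is 3 + 2×7 = February 17.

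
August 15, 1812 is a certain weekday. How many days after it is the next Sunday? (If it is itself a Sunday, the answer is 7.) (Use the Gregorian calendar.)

Aug 15, 1812 is a Saturday.
From Saturday to the next Sunday is 1 day.

1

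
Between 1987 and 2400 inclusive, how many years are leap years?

101

Multiples of 4 in [1987,2400]: 104.
Of those, multiples of 100: 5 (not leap unless ÷400).
Multiples of 400: 2.
Leap years = 104 − 5 + 2 = 101.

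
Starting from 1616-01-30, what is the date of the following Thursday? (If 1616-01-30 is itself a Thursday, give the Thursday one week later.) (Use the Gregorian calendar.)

February 4, 1616

Jan 30, 1616 is a Saturday.
From Saturday to the next Thursday is 5 days.
Jan 30, 1616 + 5 = Feb 4, 1616.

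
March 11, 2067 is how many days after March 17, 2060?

2550

Mar 17, 2060 → Mar 17, 2061: 365 days.
Mar 17, 2061 → Mar 17, 2062: 365 days.
Mar 17, 2062 → Mar 17, 2063: 365 days.
Mar 17, 2063 → Mar 17, 2064: 366 days (Feb 29, 2064 is in that span).
Mar 17, 2064 → Mar 17, 2065: 365 days.
Mar 17, 2065 → Mar 17, 2066: 365 days.
Mar 17, 2066 → Apr 17, 2066: 31 days (March has 31).
Apr 17, 2066 → May 17, 2066: 30 days (April has 30).
May 17, 2066 → Jun 17, 2066: 31 days (May has 31).
Jun 17, 2066 → Jul 17, 2066: 30 days (June has 30).
Jul 17, 2066 → Aug 17, 2066: 31 days (July has 31).
Aug 17, 2066 → Sep 17, 2066: 31 days (August has 31).
Sep 17, 2066 → Oct 17, 2066: 30 days (September has 30).
Oct 17, 2066 → Nov 17, 2066: 31 days (October has 31).
Nov 17, 2066 → Dec 17, 2066: 30 days (November has 30).
Dec 17, 2066 → Jan 17, 2067: 31 days (December has 31).
Jan 17, 2067 → Feb 17, 2067: 31 days (January has 31).
Feb 17, 2067 → Mar 11, 2067: 22 days.
Total: 2550 days.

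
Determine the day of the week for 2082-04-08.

January 1, 2082 is a Thursday.
Jan 1, 2082 → Feb 1, 2082: 31 days (January has 31).
Feb 1, 2082 → Mar 1, 2082: 28 days (February has 28).
Mar 1, 2082 → Apr 1, 2082: 31 days (March has 31).
Apr 1, 2082 → Apr 8, 2082: 7 days.
Total: 97 days.
97 mod 7 = 6, so Thursday + 6 = Wednesday.

Wednesday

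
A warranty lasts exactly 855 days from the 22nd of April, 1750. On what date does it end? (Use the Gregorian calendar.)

+365 (one year) → Apr 22, 1751 (490 left).
+366 (one year; includes Feb 29, 1752) → Apr 22, 1752 (124 left).
Apr has 30 days: +9 → May 1, 1752 (115 left).
May has 31 days: +31 → Jun 1, 1752 (84 left).
Jun has 30 days: +30 → Jul 1, 1752 (54 left).
Jul has 31 days: +31 → Aug 1, 1752 (23 left).
+23 → Aug 24, 1752.

August 24, 1752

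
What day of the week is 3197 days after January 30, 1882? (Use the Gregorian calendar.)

Jan 30, 1882 is a Monday.
3197 mod 7 = 5, so 3197 days after a Monday is Monday + 5 = Saturday.

Saturday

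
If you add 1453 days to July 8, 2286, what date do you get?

June 30, 2290

+365 (one year) → Jul 8, 2287 (1088 left).
+366 (one year; includes Feb 29, 2288) → Jul 8, 2288 (722 left).
+365 (one year) → Jul 8, 2289 (357 left).
Jul has 31 days: +24 → Aug 1, 2289 (333 left).
Aug has 31 days: +31 → Sep 1, 2289 (302 left).
Sep has 30 days: +30 → Oct 1, 2289 (272 left).
Oct has 31 days: +31 → Nov 1, 2289 (241 left).
Nov has 30 days: +30 → Dec 1, 2289 (211 left).
Dec has 31 days: +31 → Jan 1, 2290 (180 left).
Jan has 31 days: +31 → Feb 1, 2290 (149 left).
Feb has 28 days: +28 → Mar 1, 2290 (121 left).
Mar has 31 days: +31 → Apr 1, 2290 (90 left).
Apr has 30 days: +30 → May 1, 2290 (60 left).
May has 31 days: +31 → Jun 1, 2290 (29 left).
+29 → Jun 30, 2290.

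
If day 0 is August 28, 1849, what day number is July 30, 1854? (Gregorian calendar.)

1797

Aug 28, 1849 → Aug 28, 1850: 365 days.
Aug 28, 1850 → Aug 28, 1851: 365 days.
Aug 28, 1851 → Aug 28, 1852: 366 days (Feb 29, 1852 is in that span).
Aug 28, 1852 → Aug 28, 1853: 365 days.
Aug 28, 1853 → Sep 28, 1853: 31 days (August has 31).
Sep 28, 1853 → Oct 28, 1853: 30 days (September has 30).
Oct 28, 1853 → Nov 28, 1853: 31 days (October has 31).
Nov 28, 1853 → Dec 28, 1853: 30 days (November has 30).
Dec 28, 1853 → Jan 28, 1854: 31 days (December has 31).
Jan 28, 1854 → Feb 28, 1854: 31 days (January has 31).
Feb 28, 1854 → Mar 28, 1854: 28 days (February has 28).
Mar 28, 1854 → Apr 28, 1854: 31 days (March has 31).
Apr 28, 1854 → May 28, 1854: 30 days (April has 30).
May 28, 1854 → Jun 28, 1854: 31 days (May has 31).
Jun 28, 1854 → Jul 28, 1854: 30 days (June has 30).
Jul 28, 1854 → Jul 30, 1854: 2 days.
Total: 1797 days.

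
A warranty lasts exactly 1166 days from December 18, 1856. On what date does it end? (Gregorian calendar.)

+365 (one year) → Dec 18, 1857 (801 left).
+365 (one year) → Dec 18, 1858 (436 left).
+365 (one year) → Dec 18, 1859 (71 left).
Dec has 31 days: +14 → Jan 1, 1860 (57 left).
Jan has 31 days: +31 → Feb 1, 1860 (26 left).
+26 → Feb 27, 1860.

February 27, 1860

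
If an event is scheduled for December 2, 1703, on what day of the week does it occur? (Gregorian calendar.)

Sunday

Doomsday rule: the anchor day for the 1700s is Sunday. For year 03: 3÷12 = 0 r 3, and 3÷4 = 0, so 0+3+0 = 3.
Sunday + 3 ≡ Wednesday — that's 1703's doomsday.
In December the doomsday date is Dec 12.
Dec 2 is 10 days before Dec 12; 10 mod 7 = 3, so Wednesday − 3 = Sunday.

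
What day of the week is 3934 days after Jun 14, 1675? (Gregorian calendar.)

Friday

Jun 14, 1675 is a Friday.
3934 mod 7 = 0, so 3934 days after a Friday is Friday + 0 = Friday.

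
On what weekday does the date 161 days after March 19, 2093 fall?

Thursday

Mar 19, 2093 is a Thursday.
161 mod 7 = 0, so 161 days after a Thursday is Thursday + 0 = Thursday.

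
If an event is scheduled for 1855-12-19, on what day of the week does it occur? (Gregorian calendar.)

Doomsday rule: the anchor day for the 1800s is Friday. For year 55: 55÷12 = 4 r 7, and 7÷4 = 1, so 4+7+1 = 12.
Friday + 12 ≡ Wednesday — that's 1855's doomsday.
In December the doomsday date is Dec 12.
Dec 19 is 7 days after Dec 12; 7 mod 7 = 0, so Wednesday + 0 = Wednesday.

Wednesday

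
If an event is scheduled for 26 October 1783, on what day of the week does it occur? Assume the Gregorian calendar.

Doomsday rule: the anchor day for the 1700s is Sunday. For year 83: 83÷12 = 6 r 11, and 11÷4 = 2, so 6+11+2 = 19.
Sunday + 19 ≡ Friday — that's 1783's doomsday.
In October the doomsday date is Oct 10.
Oct 26 is 16 days after Oct 10; 16 mod 7 = 2, so Friday + 2 = Sunday.

Sunday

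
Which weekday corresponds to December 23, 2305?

Saturday

Doomsday rule: the anchor day for the 2300s is Wednesday. For year 05: 5÷12 = 0 r 5, and 5÷4 = 1, so 0+5+1 = 6.
Wednesday + 6 ≡ Tuesday — that's 2305's doomsday.
In December the doomsday date is Dec 12.
Dec 23 is 11 days after Dec 12; 11 mod 7 = 4, so Tuesday + 4 = Saturday.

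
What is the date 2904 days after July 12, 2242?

+365 (one year) → Jul 12, 2243 (2539 left).
+366 (one year; includes Feb 29, 2244) → Jul 12, 2244 (2173 left).
+365 (one year) → Jul 12, 2245 (1808 left).
+365 (one year) → Jul 12, 2246 (1443 left).
+365 (one year) → Jul 12, 2247 (1078 left).
+366 (one year; includes Feb 29, 2248) → Jul 12, 2248 (712 left).
+365 (one year) → Jul 12, 2249 (347 left).
Jul has 31 days: +20 → Aug 1, 2249 (327 left).
Aug has 31 days: +31 → Sep 1, 2249 (296 left).
Sep has 30 days: +30 → Oct 1, 2249 (266 left).
Oct has 31 days: +31 → Nov 1, 2249 (235 left).
Nov has 30 days: +30 → Dec 1, 2249 (205 left).
Dec has 31 days: +31 → Jan 1, 2250 (174 left).
Jan has 31 days: +31 → Feb 1, 2250 (143 left).
Feb has 28 days: +28 → Mar 1, 2250 (115 left).
Mar has 31 days: +31 → Apr 1, 2250 (84 left).
Apr has 30 days: +30 → May 1, 2250 (54 left).
May has 31 days: +31 → Jun 1, 2250 (23 left).
+23 → Jun 24, 2250.

June 24, 2250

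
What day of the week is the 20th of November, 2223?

Thursday

Doomsday rule: the anchor day for the 2200s is Friday. For year 23: 23÷12 = 1 r 11, and 11÷4 = 2, so 1+11+2 = 14.
Friday + 14 ≡ Friday — that's 2223's doomsday.
In November the doomsday date is Nov 7.
Nov 20 is 13 days after Nov 7; 13 mod 7 = 6, so Friday + 6 = Thursday.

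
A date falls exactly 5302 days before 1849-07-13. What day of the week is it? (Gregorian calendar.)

First find the weekday of Jul 13, 1849. Doomsday rule: the anchor day for the 1800s is Friday. For year 49: 49÷12 = 4 r 1, and 1÷4 = 0, so 4+1+0 = 5.
Friday + 5 ≡ Wednesday — that's 1849's doomsday.
In July the doomsday date is Jul 11.
Jul 13 is 2 days after Jul 11; 2 mod 7 = 2, so Wednesday + 2 = Friday.
5302 mod 7 = 3, so 5302 days before a Friday is Friday − 3 = Tuesday.

Tuesday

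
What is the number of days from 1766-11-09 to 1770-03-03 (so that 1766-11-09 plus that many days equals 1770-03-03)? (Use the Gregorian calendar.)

Nov 9, 1766 → Nov 9, 1767: 365 days.
Nov 9, 1767 → Nov 9, 1768: 366 days (Feb 29, 1768 is in that span).
Nov 9, 1768 → Nov 9, 1769: 365 days.
Nov 9, 1769 → Dec 9, 1769: 30 days (November has 30).
Dec 9, 1769 → Jan 9, 1770: 31 days (December has 31).
Jan 9, 1770 → Feb 9, 1770: 31 days (January has 31).
Feb 9, 1770 → Mar 3, 1770: 22 days.
Total: 1210 days.

1210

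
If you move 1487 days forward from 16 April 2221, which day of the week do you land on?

Apr 16, 2221 is a Monday.
1487 mod 7 = 3, so 1487 days after a Monday is Monday + 3 = Thursday.

Thursday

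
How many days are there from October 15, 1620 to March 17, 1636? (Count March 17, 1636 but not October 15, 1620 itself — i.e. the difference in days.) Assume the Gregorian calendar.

5632

Oct 15, 1620 → Oct 15, 1621: 365 days.
Oct 15, 1621 → Oct 15, 1622: 365 days.
Oct 15, 1622 → Oct 15, 1623: 365 days.
Oct 15, 1623 → Oct 15, 1624: 366 days (Feb 29, 1624 is in that span).
Oct 15, 1624 → Oct 15, 1625: 365 days.
Oct 15, 1625 → Oct 15, 1626: 365 days.
Oct 15, 1626 → Oct 15, 1627: 365 days.
Oct 15, 1627 → Oct 15, 1628: 366 days (Feb 29, 1628 is in that span).
Oct 15, 1628 → Oct 15, 1629: 365 days.
Oct 15, 1629 → Oct 15, 1630: 365 days.
Oct 15, 1630 → Oct 15, 1631: 365 days.
Oct 15, 1631 → Oct 15, 1632: 366 days (Feb 29, 1632 is in that span).
Oct 15, 1632 → Oct 15, 1633: 365 days.
Oct 15, 1633 → Oct 15, 1634: 365 days.
Oct 15, 1634 → Oct 15, 1635: 365 days.
Oct 15, 1635 → Nov 15, 1635: 31 days (October has 31).
Nov 15, 1635 → Dec 15, 1635: 30 days (November has 30).
Dec 15, 1635 → Jan 15, 1636: 31 days (December has 31).
Jan 15, 1636 → Feb 15, 1636: 31 days (January has 31).
Feb 15, 1636 → Mar 15, 1636: 29 days (February has 29).
Mar 15, 1636 → Mar 17, 1636: 2 days.
Total: 5632 days.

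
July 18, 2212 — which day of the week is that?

Saturday

Doomsday rule: the anchor day for the 2200s is Friday. For year 12: 12÷12 = 1 r 0, and 0÷4 = 0, so 1+0+0 = 1.
Friday + 1 ≡ Saturday — that's 2212's doomsday.
In July the doomsday date is Jul 11.
Jul 18 is 7 days after Jul 11; 7 mod 7 = 0, so Saturday + 0 = Saturday.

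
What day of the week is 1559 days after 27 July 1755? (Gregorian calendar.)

Friday

First find the weekday of Jul 27, 1755. Doomsday rule: the anchor day for the 1700s is Sunday. For year 55: 55÷12 = 4 r 7, and 7÷4 = 1, so 4+7+1 = 12.
Sunday + 12 ≡ Friday — that's 1755's doomsday.
In July the doomsday date is Jul 11.
Jul 27 is 16 days after Jul 11; 16 mod 7 = 2, so Friday + 2 = Sunday.
1559 mod 7 = 5, so 1559 days after a Sunday is Sunday + 5 = Friday.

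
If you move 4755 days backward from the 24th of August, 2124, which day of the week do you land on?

Tuesday

First find the weekday of Aug 24, 2124. Doomsday rule: the anchor day for the 2100s is Sunday. For year 24: 24÷12 = 2 r 0, and 0÷4 = 0, so 2+0+0 = 2.
Sunday + 2 ≡ Tuesday — that's 2124's doomsday.
In August the doomsday date is Aug 8.
Aug 24 is 16 days after Aug 8; 16 mod 7 = 2, so Tuesday + 2 = Thursday.
4755 mod 7 = 2, so 4755 days before a Thursday is Thursday − 2 = Tuesday.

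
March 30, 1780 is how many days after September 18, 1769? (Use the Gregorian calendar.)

Sep 18, 1769 → Sep 18, 1770: 365 days.
Sep 18, 1770 → Sep 18, 1771: 365 days.
Sep 18, 1771 → Sep 18, 1772: 366 days (Feb 29, 1772 is in that span).
Sep 18, 1772 → Sep 18, 1773: 365 days.
Sep 18, 1773 → Sep 18, 1774: 365 days.
Sep 18, 1774 → Sep 18, 1775: 365 days.
Sep 18, 1775 → Sep 18, 1776: 366 days (Feb 29, 1776 is in that span).
Sep 18, 1776 → Sep 18, 1777: 365 days.
Sep 18, 1777 → Sep 18, 1778: 365 days.
Sep 18, 1778 → Sep 18, 1779: 365 days.
Sep 18, 1779 → Oct 18, 1779: 30 days (September has 30).
Oct 18, 1779 → Nov 18, 1779: 31 days (October has 31).
Nov 18, 1779 → Dec 18, 1779: 30 days (November has 30).
Dec 18, 1779 → Jan 18, 1780: 31 days (December has 31).
Jan 18, 1780 → Feb 18, 1780: 31 days (January has 31).
Feb 18, 1780 → Mar 18, 1780: 29 days (February has 29).
Mar 18, 1780 → Mar 30, 1780: 12 days.
Total: 3846 days.

3846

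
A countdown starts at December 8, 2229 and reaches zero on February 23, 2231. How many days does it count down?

442

Dec 8, 2229 → Dec 8, 2230: 365 days.
Dec 8, 2230 → Jan 8, 2231: 31 days (December has 31).
Jan 8, 2231 → Feb 8, 2231: 31 days (January has 31).
Feb 8, 2231 → Feb 23, 2231: 15 days.
Total: 442 days.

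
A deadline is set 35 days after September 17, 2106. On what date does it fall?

October 22, 2106

Sep has 30 days: +14 → Oct 1, 2106 (21 left).
+21 → Oct 22, 2106.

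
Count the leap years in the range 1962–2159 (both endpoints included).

Multiples of 4 in [1962,2159]: 49.
Of those, multiples of 100: 2 (not leap unless ÷400).
Multiples of 400: 1.
Leap years = 49 − 2 + 1 = 48.

48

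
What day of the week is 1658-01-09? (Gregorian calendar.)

Doomsday rule: the anchor day for the 1600s is Tuesday. For year 58: 58÷12 = 4 r 10, and 10÷4 = 2, so 4+10+2 = 16.
Tuesday + 16 ≡ Thursday — that's 1658's doomsday.
In January the doomsday date is Jan 3 (1658 is not a leap year).
Jan 9 is 6 days after Jan 3; 6 mod 7 = 6, so Thursday + 6 = Wednesday.

Wednesday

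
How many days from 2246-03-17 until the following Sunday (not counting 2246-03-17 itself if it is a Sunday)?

Mar 17, 2246 is a Tuesday.
From Tuesday to the next Sunday is 5 days.

5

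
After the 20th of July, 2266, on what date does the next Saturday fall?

Jul 20, 2266 is a Friday.
From Friday to the next Saturday is 1 day.
Jul 20, 2266 + 1 = Jul 21, 2266.

July 21, 2266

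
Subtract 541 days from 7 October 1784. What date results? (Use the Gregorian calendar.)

−366 (one year; includes Feb 29, 1784) → Oct 7, 1783 (175 left).
−7 → Sep 30, 1783 (end of Sep, 30 days; 168 left).
−30 → Aug 31, 1783 (end of Aug, 31 days; 138 left).
−31 → Jul 31, 1783 (end of Jul, 31 days; 107 left).
−31 → Jun 30, 1783 (end of Jun, 30 days; 76 left).
−30 → May 31, 1783 (end of May, 31 days; 46 left).
−31 → Apr 30, 1783 (end of Apr, 30 days; 15 left).
−15 → Apr 15, 1783.

April 15, 1783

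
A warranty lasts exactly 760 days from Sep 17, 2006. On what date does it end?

+365 (one year) → Sep 17, 2007 (395 left).
Sep has 30 days: +14 → Oct 1, 2007 (381 left).
Oct has 31 days: +31 → Nov 1, 2007 (350 left).
Nov has 30 days: +30 → Dec 1, 2007 (320 left).
Dec has 31 days: +31 → Jan 1, 2008 (289 left).
Jan has 31 days: +31 → Feb 1, 2008 (258 left).
Feb has 29 days: +29 → Mar 1, 2008 (229 left).
Mar has 31 days: +31 → Apr 1, 2008 (198 left).
Apr has 30 days: +30 → May 1, 2008 (168 left).
May has 31 days: +31 → Jun 1, 2008 (137 left).
Jun has 30 days: +30 → Jul 1, 2008 (107 left).
Jul has 31 days: +31 → Aug 1, 2008 (76 left).
Aug has 31 days: +31 → Sep 1, 2008 (45 left).
Sep has 30 days: +30 → Oct 1, 2008 (15 left).
+15 → Oct 16, 2008.

October 16, 2008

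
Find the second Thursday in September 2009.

September 10, 2009

September 1, 2009 is a Tuesday.
The first Thursday is therefore September 3 (2 days later).
The second Thursday is 3 + 1×7 = September 10.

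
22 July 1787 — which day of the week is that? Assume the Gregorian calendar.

Sunday

Doomsday rule: the anchor day for the 1700s is Sunday. For year 87: 87÷12 = 7 r 3, and 3÷4 = 0, so 7+3+0 = 10.
Sunday + 10 ≡ Wednesday — that's 1787's doomsday.
In July the doomsday date is Jul 11.
Jul 22 is 11 days after Jul 11; 11 mod 7 = 4, so Wednesday + 4 = Sunday.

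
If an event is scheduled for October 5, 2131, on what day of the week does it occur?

January 1, 2131 is a Monday.
Jan 1, 2131 → Feb 1, 2131: 31 days (January has 31).
Feb 1, 2131 → Mar 1, 2131: 28 days (February has 28).
Mar 1, 2131 → Apr 1, 2131: 31 days (March has 31).
Apr 1, 2131 → May 1, 2131: 30 days (April has 30).
May 1, 2131 → Jun 1, 2131: 31 days (May has 31).
Jun 1, 2131 → Jul 1, 2131: 30 days (June has 30).
Jul 1, 2131 → Aug 1, 2131: 31 days (July has 31).
Aug 1, 2131 → Sep 1, 2131: 31 days (August has 31).
Sep 1, 2131 → Oct 1, 2131: 30 days (September has 30).
Oct 1, 2131 → Oct 5, 2131: 4 days.
Total: 277 days.
277 mod 7 = 4, so Monday + 4 = Friday.

Friday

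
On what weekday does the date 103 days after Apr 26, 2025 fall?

First find the weekday of Apr 26, 2025. Doomsday rule: the anchor day for the 2000s is Tuesday. For year 25: 25÷12 = 2 r 1, and 1÷4 = 0, so 2+1+0 = 3.
Tuesday + 3 ≡ Friday — that's 2025's doomsday.
In April the doomsday date is Apr 4.
Apr 26 is 22 days after Apr 4; 22 mod 7 = 1, so Friday + 1 = Saturday.
103 mod 7 = 5, so 103 days after a Saturday is Saturday + 5 = Thursday.

Thursday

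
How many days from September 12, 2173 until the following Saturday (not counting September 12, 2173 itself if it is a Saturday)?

6

Sep 12, 2173 is a Sunday.
From Sunday to the next Saturday is 6 days.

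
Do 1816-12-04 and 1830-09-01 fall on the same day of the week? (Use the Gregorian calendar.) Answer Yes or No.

Yes

From Dec 4, 1816 to Sep 1, 1830 is 5019 days.
5019 mod 7 = 0, so they are the same weekday.
(Dec 4, 1816 is a Wednesday; Sep 1, 1830 is a Wednesday.)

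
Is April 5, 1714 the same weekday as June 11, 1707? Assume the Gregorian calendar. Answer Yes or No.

No

From Jun 11, 1707 to Apr 5, 1714 is 2490 days.
2490 mod 7 = 5, so they are different weekdays.
(Jun 11, 1707 is a Saturday; Apr 5, 1714 is a Thursday.)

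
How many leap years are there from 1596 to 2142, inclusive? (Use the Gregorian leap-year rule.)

Multiples of 4 in [1596,2142]: 137.
Of those, multiples of 100: 6 (not leap unless ÷400).
Multiples of 400: 2.
Leap years = 137 − 6 + 2 = 133.

133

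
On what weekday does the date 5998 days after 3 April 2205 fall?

Apr 3, 2205 is a Wednesday.
5998 mod 7 = 6, so 5998 days after a Wednesday is Wednesday + 6 = Tuesday.

Tuesday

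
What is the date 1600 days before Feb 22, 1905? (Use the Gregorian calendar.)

−366 (one year; includes Feb 29, 1904) → Feb 22, 1904 (1234 left).
−365 (one year) → Feb 22, 1903 (869 left).
−365 (one year) → Feb 22, 1902 (504 left).
−365 (one year) → Feb 22, 1901 (139 left).
−22 → Jan 31, 1901 (end of Jan, 31 days; 117 left).
−31 → Dec 31, 1900 (end of Dec, 31 days; 86 left).
−31 → Nov 30, 1900 (end of Nov, 30 days; 55 left).
−30 → Oct 31, 1900 (end of Oct, 31 days; 25 left).
−25 → Oct 6, 1900.

October 6, 1900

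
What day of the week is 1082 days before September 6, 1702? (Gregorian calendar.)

First find the weekday of Sep 6, 1702. Doomsday rule: the anchor day for the 1700s is Sunday. For year 02: 2÷12 = 0 r 2, and 2÷4 = 0, so 0+2+0 = 2.
Sunday + 2 ≡ Tuesday — that's 1702's doomsday.
In September the doomsday date is Sep 5.
Sep 6 is 1 day after Sep 5; 1 mod 7 = 1, so Tuesday + 1 = Wednesday.
1082 mod 7 = 4, so 1082 days before a Wednesday is Wednesday − 4 = Saturday.

Saturday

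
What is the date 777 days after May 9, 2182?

+365 (one year) → May 9, 2183 (412 left).
+366 (one year; includes Feb 29, 2184) → May 9, 2184 (46 left).
May has 31 days: +23 → Jun 1, 2184 (23 left).
+23 → Jun 24, 2184.

June 24, 2184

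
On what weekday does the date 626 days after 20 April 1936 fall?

First find the weekday of Apr 20, 1936. Doomsday rule: the anchor day for the 1900s is Wednesday. For year 36: 36÷12 = 3 r 0, and 0÷4 = 0, so 3+0+0 = 3.
Wednesday + 3 ≡ Saturday — that's 1936's doomsday.
In April the doomsday date is Apr 4.
Apr 20 is 16 days after Apr 4; 16 mod 7 = 2, so Saturday + 2 = Monday.
626 mod 7 = 3, so 626 days after a Monday is Monday + 3 = Thursday.

Thursday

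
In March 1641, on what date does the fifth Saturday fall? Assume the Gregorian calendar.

March 1, 1641 is a Friday.
The first Saturday is therefore March 2 (1 days later).
The fifth Saturday is 2 + 4×7 = March 30.

March 30, 1641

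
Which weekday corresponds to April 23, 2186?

Doomsday rule: the anchor day for the 2100s is Sunday. For year 86: 86÷12 = 7 r 2, and 2÷4 = 0, so 7+2+0 = 9.
Sunday + 9 ≡ Tuesday — that's 2186's doomsday.
In April the doomsday date is Apr 4.
Apr 23 is 19 days after Apr 4; 19 mod 7 = 5, so Tuesday + 5 = Sunday.

Sunday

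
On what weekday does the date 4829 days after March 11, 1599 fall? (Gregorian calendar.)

Wednesday

First find the weekday of Mar 11, 1599. Doomsday rule: the anchor day for the 1500s is Wednesday. For year 99: 99÷12 = 8 r 3, and 3÷4 = 0, so 8+3+0 = 11.
Wednesday + 11 ≡ Sunday — that's 1599's doomsday.
In March the doomsday date is Mar 14.
Mar 11 is 3 days before Mar 14; 3 mod 7 = 3, so Sunday − 3 = Thursday.
4829 mod 7 = 6, so 4829 days after a Thursday is Thursday + 6 = Wednesday.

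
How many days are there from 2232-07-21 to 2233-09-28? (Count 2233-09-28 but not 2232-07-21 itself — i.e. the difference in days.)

434

Jul 21, 2232 → Jul 21, 2233: 365 days.
Jul 21, 2233 → Aug 21, 2233: 31 days (July has 31).
Aug 21, 2233 → Sep 21, 2233: 31 days (August has 31).
Sep 21, 2233 → Sep 28, 2233: 7 days.
Total: 434 days.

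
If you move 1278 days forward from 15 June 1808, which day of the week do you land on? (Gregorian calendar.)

Jun 15, 1808 is a Wednesday.
1278 mod 7 = 4, so 1278 days after a Wednesday is Wednesday + 4 = Sunday.

Sunday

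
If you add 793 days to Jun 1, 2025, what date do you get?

+365 (one year) → Jun 1, 2026 (428 left).
+365 (one year) → Jun 1, 2027 (63 left).
Jun has 30 days: +30 → Jul 1, 2027 (33 left).
Jul has 31 days: +31 → Aug 1, 2027 (2 left).
+2 → Aug 3, 2027.

August 3, 2027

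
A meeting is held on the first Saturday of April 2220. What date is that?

April 1, 2220 is a Saturday.
The first Saturday is therefore April 1 (same day).

April 1, 2220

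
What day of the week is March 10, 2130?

Doomsday rule: the anchor day for the 2100s is Sunday. For year 30: 30÷12 = 2 r 6, and 6÷4 = 1, so 2+6+1 = 9.
Sunday + 9 ≡ Tuesday — that's 2130's doomsday.
In March the doomsday date is Mar 14.
Mar 10 is 4 days before Mar 14; 4 mod 7 = 4, so Tuesday − 4 = Friday.

Friday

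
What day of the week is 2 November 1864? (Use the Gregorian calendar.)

Wednesday

Doomsday rule: the anchor day for the 1800s is Friday. For year 64: 64÷12 = 5 r 4, and 4÷4 = 1, so 5+4+1 = 10.
Friday + 10 ≡ Monday — that's 1864's doomsday.
In November the doomsday date is Nov 7.
Nov 2 is 5 days before Nov 7; 5 mod 7 = 5, so Monday − 5 = Wednesday.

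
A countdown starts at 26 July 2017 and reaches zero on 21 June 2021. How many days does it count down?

1426

Jul 26, 2017 → Jul 26, 2018: 365 days.
Jul 26, 2018 → Jul 26, 2019: 365 days.
Jul 26, 2019 → Jul 26, 2020: 366 days (Feb 29, 2020 is in that span).
Jul 26, 2020 → Aug 26, 2020: 31 days (July has 31).
Aug 26, 2020 → Sep 26, 2020: 31 days (August has 31).
Sep 26, 2020 → Oct 26, 2020: 30 days (September has 30).
Oct 26, 2020 → Nov 26, 2020: 31 days (October has 31).
Nov 26, 2020 → Dec 26, 2020: 30 days (November has 30).
Dec 26, 2020 → Jan 26, 2021: 31 days (December has 31).
Jan 26, 2021 → Feb 26, 2021: 31 days (January has 31).
Feb 26, 2021 → Mar 26, 2021: 28 days (February has 28).
Mar 26, 2021 → Apr 26, 2021: 31 days (March has 31).
Apr 26, 2021 → May 26, 2021: 30 days (April has 30).
May 26, 2021 → Jun 21, 2021: 26 days.
Total: 1426 days.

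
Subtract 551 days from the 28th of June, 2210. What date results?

−365 (one year) → Jun 28, 2209 (186 left).
−28 → May 31, 2209 (end of May, 31 days; 158 left).
−31 → Apr 30, 2209 (end of Apr, 30 days; 127 left).
−30 → Mar 31, 2209 (end of Mar, 31 days; 97 left).
−31 → Feb 28, 2209 (end of Feb, 28 days; 66 left).
−28 → Jan 31, 2209 (end of Jan, 31 days; 38 left).
−31 → Dec 31, 2208 (end of Dec, 31 days; 7 left).
−7 → Dec 24, 2208.

December 24, 2208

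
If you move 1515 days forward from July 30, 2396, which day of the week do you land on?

First find the weekday of Jul 30, 2396. Doomsday rule: the anchor day for the 2300s is Wednesday. For year 96: 96÷12 = 8 r 0, and 0÷4 = 0, so 8+0+0 = 8.
Wednesday + 8 ≡ Thursday — that's 2396's doomsday.
In July the doomsday date is Jul 11.
Jul 30 is 19 days after Jul 11; 19 mod 7 = 5, so Thursday + 5 = Tuesday.
1515 mod 7 = 3, so 1515 days after a Tuesday is Tuesday + 3 = Friday.

Friday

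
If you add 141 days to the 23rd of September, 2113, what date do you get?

Sep has 30 days: +8 → Oct 1, 2113 (133 left).
Oct has 31 days: +31 → Nov 1, 2113 (102 left).
Nov has 30 days: +30 → Dec 1, 2113 (72 left).
Dec has 31 days: +31 → Jan 1, 2114 (41 left).
Jan has 31 days: +31 → Feb 1, 2114 (10 left).
+10 → Feb 11, 2114.

February 11, 2114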